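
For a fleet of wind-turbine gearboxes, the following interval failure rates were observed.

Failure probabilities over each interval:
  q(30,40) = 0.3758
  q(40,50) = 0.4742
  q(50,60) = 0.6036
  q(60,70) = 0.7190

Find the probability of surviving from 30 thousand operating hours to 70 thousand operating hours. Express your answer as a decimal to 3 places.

0.037

The overall survival probability is (1 − 0.3758) × (1 − 0.4742) × (1 − 0.6036) × (1 − 0.7190).
= 0.6242 × 0.5258 × 0.3964 × 0.2810 = 0.036558.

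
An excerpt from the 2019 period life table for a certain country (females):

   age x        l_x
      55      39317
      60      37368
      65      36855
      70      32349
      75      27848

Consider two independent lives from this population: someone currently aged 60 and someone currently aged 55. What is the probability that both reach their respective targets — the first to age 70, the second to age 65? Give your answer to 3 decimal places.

p₁ = l_70/l_60 = 32349/37368 = 0.865687; p₂ = l_65/l_55 = 36855/39317 = 0.937381.
P(both) = p₁ × p₂ = 0.865687 × 0.937381 = 0.811479.

0.811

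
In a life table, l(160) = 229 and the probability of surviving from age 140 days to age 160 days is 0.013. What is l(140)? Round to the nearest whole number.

l(140) = l(160) / p = 229 / 0.013 = 17615.

17615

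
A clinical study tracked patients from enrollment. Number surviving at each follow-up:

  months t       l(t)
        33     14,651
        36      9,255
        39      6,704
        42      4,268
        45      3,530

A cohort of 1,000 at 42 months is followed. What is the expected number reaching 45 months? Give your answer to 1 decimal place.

827.1

The relevant probability is 3,530/4,268 = 0.827085.
Expected number = 1,000 × 0.827085 = 827.1.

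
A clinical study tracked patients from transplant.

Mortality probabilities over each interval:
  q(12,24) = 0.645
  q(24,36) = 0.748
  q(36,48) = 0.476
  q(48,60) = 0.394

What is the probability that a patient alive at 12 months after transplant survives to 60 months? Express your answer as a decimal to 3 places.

P(survive 12→60) = (1 − 0.645) × (1 − 0.748) × (1 − 0.476) × (1 − 0.394).
= 0.355 × 0.252 × 0.524 × 0.606 = 0.028407.

0.028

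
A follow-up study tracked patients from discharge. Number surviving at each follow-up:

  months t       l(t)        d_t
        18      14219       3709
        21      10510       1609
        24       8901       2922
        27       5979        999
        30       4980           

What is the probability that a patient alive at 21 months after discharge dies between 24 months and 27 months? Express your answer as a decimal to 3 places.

0.278

This is the probability of reaching 24 but not 27, conditional on being alive at 21: (l(24) − l(27)) / l(21).
= (8901 − 5979) / 10510 = 2922 / 10510 = 0.278021.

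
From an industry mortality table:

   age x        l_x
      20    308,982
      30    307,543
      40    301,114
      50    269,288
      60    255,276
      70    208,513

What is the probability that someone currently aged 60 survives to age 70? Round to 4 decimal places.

We want 10p60 = l_70/l_60.
The conditional survival probability is l_70/l_60 = 208,513/255,276 = 0.816814.

0.8168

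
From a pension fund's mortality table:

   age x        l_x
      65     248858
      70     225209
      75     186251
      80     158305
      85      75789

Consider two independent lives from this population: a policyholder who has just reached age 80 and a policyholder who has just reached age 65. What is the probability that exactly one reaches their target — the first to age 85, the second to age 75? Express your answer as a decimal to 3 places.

0.511

p₁ = l_85/l_80 = 75789/158305 = 0.478753; p₂ = l_75/l_65 = 186251/248858 = 0.748423.
P(exactly one) = p₁(1−p₂) + (1−p₁)p₂ = 0.120443 + 0.390113 = 0.510556.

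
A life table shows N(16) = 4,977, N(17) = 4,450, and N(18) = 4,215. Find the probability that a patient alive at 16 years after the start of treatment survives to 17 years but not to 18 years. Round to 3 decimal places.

This is the probability of reaching 17 but not 18, conditional on being alive at 16: (N(17) − N(18)) / N(16).
= (4,450 − 4,215) / 4,977 = 235 / 4,977 = 0.047217.

0.047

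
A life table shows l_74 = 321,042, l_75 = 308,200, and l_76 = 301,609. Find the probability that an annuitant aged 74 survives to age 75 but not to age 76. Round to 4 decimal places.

0.0205

This is the probability of reaching 75 but not 76, conditional on being alive at 74: (l_75 − l_76) / l_74.
= (308,200 − 301,609) / 321,042 = 6,591 / 321,042 = 0.020530.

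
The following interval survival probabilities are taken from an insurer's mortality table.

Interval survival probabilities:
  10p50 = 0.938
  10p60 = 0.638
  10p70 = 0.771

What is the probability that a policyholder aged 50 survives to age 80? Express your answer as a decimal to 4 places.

Chaining the interval survival probabilities: 0.938 × 0.638 × 0.771.
= 0.461400.

0.4614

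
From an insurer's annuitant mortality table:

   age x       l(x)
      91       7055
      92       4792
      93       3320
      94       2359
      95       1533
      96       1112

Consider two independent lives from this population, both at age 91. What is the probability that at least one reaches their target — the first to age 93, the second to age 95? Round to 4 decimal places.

p₁ = l(93)/l(91) = 3320/7055 = 0.470588; p₂ = l(95)/l(91) = 1533/7055 = 0.217293.
P(at least one) = 1 − (1−p₁)(1−p₂) = 1 − 0.529412 × 0.782707 = 0.585626.

0.5856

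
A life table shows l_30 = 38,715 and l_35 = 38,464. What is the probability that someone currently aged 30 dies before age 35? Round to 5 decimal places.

P(die before 35 | alive at 30) = 1 − l_35/l_30 = 1 − 38,464/38,715 = (251)/38,715 = 0.006483.

0.00648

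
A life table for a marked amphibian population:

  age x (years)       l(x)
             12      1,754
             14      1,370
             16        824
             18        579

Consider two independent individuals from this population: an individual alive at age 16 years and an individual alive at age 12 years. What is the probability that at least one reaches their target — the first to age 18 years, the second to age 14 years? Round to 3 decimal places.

p₁ = l(18)/l(16) = 579/824 = 0.702670; p₂ = l(14)/l(12) = 1,370/1,754 = 0.781072.
P(at least one) = 1 − (1−p₁)(1−p₂) = 1 − 0.297330 × 0.218928 = 0.934906.

0.935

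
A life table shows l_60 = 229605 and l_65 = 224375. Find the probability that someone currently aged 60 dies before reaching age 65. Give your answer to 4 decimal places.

0.0228

P(die before 65 | alive at 60) = 1 − l_65/l_60 = 1 − 224375/229605 = (5230)/229605 = 0.022778.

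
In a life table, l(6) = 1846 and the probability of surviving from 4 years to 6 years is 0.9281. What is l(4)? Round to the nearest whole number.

1989

l(4) = l(6) / p = 1846 / 0.9281 = 1989.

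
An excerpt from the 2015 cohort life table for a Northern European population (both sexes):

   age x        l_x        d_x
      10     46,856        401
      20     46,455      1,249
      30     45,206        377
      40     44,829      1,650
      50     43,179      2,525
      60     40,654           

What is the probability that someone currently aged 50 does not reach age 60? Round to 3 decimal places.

P(die before 60 | alive at 50) = 1 − l_60/l_50 = 1 − 40,654/43,179 = (2,525)/43,179 = 0.058478.

0.058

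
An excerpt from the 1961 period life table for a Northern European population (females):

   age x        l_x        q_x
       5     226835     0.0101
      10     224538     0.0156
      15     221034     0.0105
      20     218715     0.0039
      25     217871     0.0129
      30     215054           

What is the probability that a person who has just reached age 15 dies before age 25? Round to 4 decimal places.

0.0143

P(die before 25 | alive at 15) = 1 − l_25/l_15 = 1 − 217871/221034 = (3163)/221034 = 0.014310.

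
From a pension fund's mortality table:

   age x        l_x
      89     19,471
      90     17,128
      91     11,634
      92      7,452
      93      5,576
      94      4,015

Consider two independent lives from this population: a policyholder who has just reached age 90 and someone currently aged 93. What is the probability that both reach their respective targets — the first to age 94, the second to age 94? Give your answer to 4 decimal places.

p₁ = l_94/l_90 = 4,015/17,128 = 0.234411; p₂ = l_94/l_93 = 4,015/5,576 = 0.720050.
P(both) = p₁ × p₂ = 0.234411 × 0.720050 = 0.168788.

0.1688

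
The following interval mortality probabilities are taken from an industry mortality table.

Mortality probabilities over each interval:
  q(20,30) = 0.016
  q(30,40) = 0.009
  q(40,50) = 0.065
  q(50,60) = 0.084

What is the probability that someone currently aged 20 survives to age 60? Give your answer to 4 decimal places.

0.8352

Chaining the interval survival probabilities: (1 − 0.016) × (1 − 0.009) × (1 − 0.065) × (1 − 0.084).
= 0.984 × 0.991 × 0.935 × 0.916 = 0.835172.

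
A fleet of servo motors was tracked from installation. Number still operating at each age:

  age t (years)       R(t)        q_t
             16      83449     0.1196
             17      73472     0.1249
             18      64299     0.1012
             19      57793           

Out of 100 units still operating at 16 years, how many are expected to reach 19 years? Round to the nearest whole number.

The relevant probability is 57793/83449 = 0.692555.
Expected number = 100 × 0.692555 = 69.

69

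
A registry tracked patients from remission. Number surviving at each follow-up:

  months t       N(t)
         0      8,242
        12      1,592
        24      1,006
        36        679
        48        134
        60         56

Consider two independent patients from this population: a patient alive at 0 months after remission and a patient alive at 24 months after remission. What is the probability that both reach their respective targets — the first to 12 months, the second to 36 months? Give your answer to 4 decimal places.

p₁ = N(12)/N(0) = 1,592/8,242 = 0.193157; p₂ = N(36)/N(24) = 679/1,006 = 0.674950.
P(both) = p₁ × p₂ = 0.193157 × 0.674950 = 0.130371.

0.1304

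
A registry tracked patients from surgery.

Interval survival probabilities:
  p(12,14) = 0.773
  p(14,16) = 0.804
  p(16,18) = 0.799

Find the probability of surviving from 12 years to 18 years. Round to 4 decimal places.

0.4966

The overall survival probability is 0.773 × 0.804 × 0.799.
= 0.496572.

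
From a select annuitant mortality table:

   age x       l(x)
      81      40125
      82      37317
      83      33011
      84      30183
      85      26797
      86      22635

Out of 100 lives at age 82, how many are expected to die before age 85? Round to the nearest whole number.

28

The relevant probability is 1 − 26797/37317 = 0.281909.
Expected number = 100 × 0.281909 = 28.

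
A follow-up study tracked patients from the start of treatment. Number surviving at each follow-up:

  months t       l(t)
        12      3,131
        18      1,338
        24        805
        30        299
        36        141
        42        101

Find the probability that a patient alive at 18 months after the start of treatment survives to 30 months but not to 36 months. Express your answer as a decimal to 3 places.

This is the probability of reaching 30 but not 36, conditional on being alive at 18: (l(30) − l(36)) / l(18).
= (299 − 141) / 1,338 = 158 / 1,338 = 0.118087.

0.118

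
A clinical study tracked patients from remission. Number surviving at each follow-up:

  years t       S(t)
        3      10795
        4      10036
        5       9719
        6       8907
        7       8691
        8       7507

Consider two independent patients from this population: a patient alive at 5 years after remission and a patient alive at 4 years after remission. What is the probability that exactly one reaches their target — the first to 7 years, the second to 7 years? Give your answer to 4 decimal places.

0.2114

p₁ = S(7)/S(5) = 8691/9719 = 0.894228; p₂ = S(7)/S(4) = 8691/10036 = 0.865982.
P(exactly one) = p₁(1−p₂) + (1−p₁)p₂ = 0.119843 + 0.091597 = 0.211439.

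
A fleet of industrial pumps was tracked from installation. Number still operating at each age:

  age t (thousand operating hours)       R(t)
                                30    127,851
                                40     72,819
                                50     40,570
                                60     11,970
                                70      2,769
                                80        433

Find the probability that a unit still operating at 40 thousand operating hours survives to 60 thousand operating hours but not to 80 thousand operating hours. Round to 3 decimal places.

This is the probability of reaching 60 but not 80, conditional on being operational at 40: (R(60) − R(80)) / R(40).
= (11,970 − 433) / 72,819 = 11,537 / 72,819 = 0.158434.

0.158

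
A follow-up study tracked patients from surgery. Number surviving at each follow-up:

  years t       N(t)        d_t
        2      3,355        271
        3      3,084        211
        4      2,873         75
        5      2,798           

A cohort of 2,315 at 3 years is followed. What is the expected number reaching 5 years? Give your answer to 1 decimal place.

The relevant probability is 2,798/3,084 = 0.907263.
Expected number = 2,315 × 0.907263 = 2100.3.

2100.3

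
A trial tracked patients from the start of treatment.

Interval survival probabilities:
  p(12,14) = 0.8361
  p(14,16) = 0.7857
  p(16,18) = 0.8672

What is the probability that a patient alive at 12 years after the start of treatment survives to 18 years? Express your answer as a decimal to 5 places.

The overall survival probability is 0.8361 × 0.7857 × 0.8672.
= 0.569684.

0.56968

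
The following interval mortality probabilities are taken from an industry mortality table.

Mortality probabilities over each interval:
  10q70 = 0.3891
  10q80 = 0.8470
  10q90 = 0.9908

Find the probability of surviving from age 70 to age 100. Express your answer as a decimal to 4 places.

30p70 = (1 − 0.3891) × (1 − 0.8470) × (1 − 0.9908).
= 0.6109 × 0.1530 × 0.0092 = 0.000860.

0.0009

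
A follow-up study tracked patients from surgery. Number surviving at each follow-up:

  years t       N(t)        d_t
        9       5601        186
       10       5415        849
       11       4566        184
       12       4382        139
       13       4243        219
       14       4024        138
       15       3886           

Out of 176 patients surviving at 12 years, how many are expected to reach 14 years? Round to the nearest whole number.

162

The relevant probability is 4024/4382 = 0.918302.
Expected number = 176 × 0.918302 = 162.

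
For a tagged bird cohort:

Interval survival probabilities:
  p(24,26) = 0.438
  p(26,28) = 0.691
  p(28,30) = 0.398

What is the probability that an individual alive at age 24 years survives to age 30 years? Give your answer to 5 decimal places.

The overall survival probability is 0.438 × 0.691 × 0.398.
= 0.120458.

0.12046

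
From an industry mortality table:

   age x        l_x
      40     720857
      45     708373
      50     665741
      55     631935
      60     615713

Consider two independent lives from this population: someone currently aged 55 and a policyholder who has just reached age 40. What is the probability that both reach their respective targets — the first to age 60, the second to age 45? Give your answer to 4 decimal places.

0.9575

p₁ = l_60/l_55 = 615713/631935 = 0.974330; p₂ = l_45/l_40 = 708373/720857 = 0.982682.
P(both) = p₁ × p₂ = 0.974330 × 0.982682 = 0.957457.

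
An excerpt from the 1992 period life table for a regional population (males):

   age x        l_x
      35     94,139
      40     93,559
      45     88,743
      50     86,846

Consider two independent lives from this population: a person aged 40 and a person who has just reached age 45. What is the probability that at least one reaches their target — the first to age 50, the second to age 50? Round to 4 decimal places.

p₁ = l_50/l_40 = 86,846/93,559 = 0.928248; p₂ = l_50/l_45 = 86,846/88,743 = 0.978624.
P(at least one) = 1 − (1−p₁)(1−p₂) = 1 − 0.071752 × 0.021376 = 0.998466.

0.9985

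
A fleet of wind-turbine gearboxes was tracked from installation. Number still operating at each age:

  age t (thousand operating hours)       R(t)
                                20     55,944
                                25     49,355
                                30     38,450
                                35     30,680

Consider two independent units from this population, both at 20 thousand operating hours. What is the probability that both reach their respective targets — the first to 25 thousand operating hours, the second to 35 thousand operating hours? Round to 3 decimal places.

p₁ = R(25)/R(20) = 49,355/55,944 = 0.882222; p₂ = R(35)/R(20) = 30,680/55,944 = 0.548406.
P(both) = p₁ × p₂ = 0.882222 × 0.548406 = 0.483816.

0.484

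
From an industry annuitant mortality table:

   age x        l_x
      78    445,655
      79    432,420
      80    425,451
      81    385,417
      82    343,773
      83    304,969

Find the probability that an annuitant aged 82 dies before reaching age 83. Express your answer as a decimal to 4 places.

0.1129

P(die before 83 | alive at 82) = 1 − l_83/l_82 = 1 − 304,969/343,773 = (38,804)/343,773 = 0.112877.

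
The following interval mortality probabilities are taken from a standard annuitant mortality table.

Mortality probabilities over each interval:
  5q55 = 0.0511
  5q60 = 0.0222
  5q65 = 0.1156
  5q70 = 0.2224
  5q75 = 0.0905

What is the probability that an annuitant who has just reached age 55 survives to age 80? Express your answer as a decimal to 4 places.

Chaining the interval survival probabilities: (1 − 0.0511) × (1 − 0.0222) × (1 − 0.1156) × (1 − 0.2224) × (1 − 0.0905).
= 0.9489 × 0.9778 × 0.8844 × 0.7776 × 0.9095 = 0.580334.

0.5803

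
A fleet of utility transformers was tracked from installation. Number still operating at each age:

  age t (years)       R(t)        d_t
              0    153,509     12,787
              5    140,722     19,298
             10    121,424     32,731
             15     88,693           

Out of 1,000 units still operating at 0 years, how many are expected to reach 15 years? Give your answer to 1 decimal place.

577.8

The relevant probability is 88,693/153,509 = 0.577771.
Expected number = 1,000 × 0.577771 = 577.8.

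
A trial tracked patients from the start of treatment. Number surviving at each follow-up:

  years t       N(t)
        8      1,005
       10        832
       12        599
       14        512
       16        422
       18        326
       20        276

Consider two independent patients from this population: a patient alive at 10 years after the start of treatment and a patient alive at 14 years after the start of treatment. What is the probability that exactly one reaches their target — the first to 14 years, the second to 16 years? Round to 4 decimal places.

p₁ = N(14)/N(10) = 512/832 = 0.615385; p₂ = N(16)/N(14) = 422/512 = 0.824219.
P(exactly one) = p₁(1−p₂) + (1−p₁)p₂ = 0.108173 + 0.317007 = 0.425180.

0.4252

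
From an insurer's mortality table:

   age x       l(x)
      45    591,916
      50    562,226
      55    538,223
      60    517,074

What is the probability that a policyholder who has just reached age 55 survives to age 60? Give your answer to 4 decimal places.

The conditional survival probability is l(60)/l(55) = 517,074/538,223 = 0.960706.

0.9607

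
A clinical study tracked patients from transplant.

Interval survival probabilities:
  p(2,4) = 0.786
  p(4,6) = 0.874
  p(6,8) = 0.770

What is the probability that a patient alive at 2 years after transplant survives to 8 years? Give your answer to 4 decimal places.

Survival from 2 to 8 is the product of surviving each interval: 0.786 × 0.874 × 0.770.
= 0.528962.

0.5290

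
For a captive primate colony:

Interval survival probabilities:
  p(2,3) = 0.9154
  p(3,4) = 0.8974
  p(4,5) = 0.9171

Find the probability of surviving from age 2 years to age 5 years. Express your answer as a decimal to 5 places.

P(survive 2→5) = 0.9154 × 0.8974 × 0.9171.
= 0.753379.

0.75338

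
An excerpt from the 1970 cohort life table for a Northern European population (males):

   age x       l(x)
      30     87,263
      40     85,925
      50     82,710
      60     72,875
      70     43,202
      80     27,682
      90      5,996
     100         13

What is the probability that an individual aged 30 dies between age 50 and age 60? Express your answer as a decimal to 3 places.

0.113

This is the probability of reaching 50 but not 60, conditional on being alive at 30: (l(50) − l(60)) / l(30).
= (82,710 − 72,875) / 87,263 = 9,835 / 87,263 = 0.112705.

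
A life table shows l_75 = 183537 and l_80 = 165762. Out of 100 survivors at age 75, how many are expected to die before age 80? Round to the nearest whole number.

10

The relevant probability is 1 − 165762/183537 = 0.096847.
Expected number = 100 × 0.096847 = 10.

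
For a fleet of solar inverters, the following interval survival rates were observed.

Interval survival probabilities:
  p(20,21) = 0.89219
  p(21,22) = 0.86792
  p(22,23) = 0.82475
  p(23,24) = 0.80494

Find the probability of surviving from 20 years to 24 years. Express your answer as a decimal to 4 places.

0.5141

P(survive 20→24) = 0.89219 × 0.86792 × 0.82475 × 0.80494.
= 0.514071.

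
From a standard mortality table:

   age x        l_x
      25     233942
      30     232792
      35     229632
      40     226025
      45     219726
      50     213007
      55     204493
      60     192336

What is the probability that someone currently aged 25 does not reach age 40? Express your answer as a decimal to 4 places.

0.0338

P(die before 40 | alive at 25) = 1 − l_40/l_25 = 1 − 226025/233942 = (7917)/233942 = 0.033842.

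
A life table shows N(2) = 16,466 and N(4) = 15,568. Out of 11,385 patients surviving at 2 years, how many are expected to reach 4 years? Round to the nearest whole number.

The relevant probability is 15,568/16,466 = 0.945463.
Expected number = 11,385 × 0.945463 = 10764.

10764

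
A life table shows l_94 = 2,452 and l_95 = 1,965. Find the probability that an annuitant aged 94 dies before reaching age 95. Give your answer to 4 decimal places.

0.1986

P(die before 95 | alive at 94) = 1 − l_95/l_94 = 1 − 1,965/2,452 = (487)/2,452 = 0.198613.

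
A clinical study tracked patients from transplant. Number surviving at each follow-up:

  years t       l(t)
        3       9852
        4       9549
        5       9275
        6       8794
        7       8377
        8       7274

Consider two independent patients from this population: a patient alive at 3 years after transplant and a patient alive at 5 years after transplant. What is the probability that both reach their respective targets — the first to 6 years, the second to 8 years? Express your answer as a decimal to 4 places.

0.7000

p₁ = l(6)/l(3) = 8794/9852 = 0.892611; p₂ = l(8)/l(5) = 7274/9275 = 0.784259.
P(both) = p₁ × p₂ = 0.892611 × 0.784259 = 0.700038.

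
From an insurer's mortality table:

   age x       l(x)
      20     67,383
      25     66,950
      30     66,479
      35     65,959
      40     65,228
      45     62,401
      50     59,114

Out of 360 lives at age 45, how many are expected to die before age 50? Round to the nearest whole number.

The relevant probability is 1 − 59,114/62,401 = 0.052675.
Expected number = 360 × 0.052675 = 19.

19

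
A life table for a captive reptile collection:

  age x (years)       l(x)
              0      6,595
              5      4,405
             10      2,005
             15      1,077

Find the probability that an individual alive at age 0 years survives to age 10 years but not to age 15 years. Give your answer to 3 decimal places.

0.141

This is the probability of reaching 10 but not 15, conditional on being alive at 0: (l(10) − l(15)) / l(0).
= (2,005 − 1,077) / 6,595 = 928 / 6,595 = 0.140713.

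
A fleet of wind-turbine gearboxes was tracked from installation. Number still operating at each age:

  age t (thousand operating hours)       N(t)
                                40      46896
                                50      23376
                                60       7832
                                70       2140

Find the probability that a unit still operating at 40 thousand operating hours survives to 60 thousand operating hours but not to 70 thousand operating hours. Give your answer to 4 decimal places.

This is the probability of reaching 60 but not 70, conditional on being operational at 40: (N(60) − N(70)) / N(40).
= (7832 − 2140) / 46896 = 5692 / 46896 = 0.121375.

0.1214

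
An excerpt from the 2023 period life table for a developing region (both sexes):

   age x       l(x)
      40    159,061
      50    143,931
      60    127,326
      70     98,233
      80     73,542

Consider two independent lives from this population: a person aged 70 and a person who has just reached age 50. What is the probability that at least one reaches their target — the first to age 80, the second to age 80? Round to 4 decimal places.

0.8771

p₁ = l(80)/l(70) = 73,542/98,233 = 0.748649; p₂ = l(80)/l(50) = 73,542/143,931 = 0.510953.
P(at least one) = 1 − (1−p₁)(1−p₂) = 1 − 0.251351 × 0.489047 = 0.877078.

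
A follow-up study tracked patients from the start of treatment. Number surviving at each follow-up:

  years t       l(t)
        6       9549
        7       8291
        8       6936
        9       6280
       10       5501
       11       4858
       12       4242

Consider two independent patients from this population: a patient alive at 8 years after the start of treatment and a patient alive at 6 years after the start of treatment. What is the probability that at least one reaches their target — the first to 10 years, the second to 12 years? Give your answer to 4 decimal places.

p₁ = l(10)/l(8) = 5501/6936 = 0.793108; p₂ = l(12)/l(6) = 4242/9549 = 0.444235.
P(at least one) = 1 − (1−p₁)(1−p₂) = 1 − 0.206892 × 0.555765 = 0.885017.

0.8850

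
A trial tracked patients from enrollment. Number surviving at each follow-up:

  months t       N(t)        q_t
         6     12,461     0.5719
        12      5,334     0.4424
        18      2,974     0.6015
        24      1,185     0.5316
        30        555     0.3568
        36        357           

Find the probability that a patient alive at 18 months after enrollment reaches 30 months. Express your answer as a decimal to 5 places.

0.18662

The conditional survival probability is N(30)/N(18) = 555/2,974 = 0.186617.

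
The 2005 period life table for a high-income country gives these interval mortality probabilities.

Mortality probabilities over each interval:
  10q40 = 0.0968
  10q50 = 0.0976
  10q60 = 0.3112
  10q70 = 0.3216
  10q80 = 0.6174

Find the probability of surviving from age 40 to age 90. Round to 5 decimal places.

0.14572

Survival from 40 to 90 is the product of surviving each interval: (1 − 0.0968) × (1 − 0.0976) × (1 − 0.3112) × (1 − 0.3216) × (1 − 0.6174).
= 0.9032 × 0.9024 × 0.6888 × 0.6784 × 0.3826 = 0.145716.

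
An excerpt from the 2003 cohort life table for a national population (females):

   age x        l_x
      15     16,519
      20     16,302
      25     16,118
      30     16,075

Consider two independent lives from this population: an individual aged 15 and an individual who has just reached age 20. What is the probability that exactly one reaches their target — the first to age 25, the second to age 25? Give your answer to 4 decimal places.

p₁ = l_25/l_15 = 16,118/16,519 = 0.975725; p₂ = l_25/l_20 = 16,118/16,302 = 0.988713.
P(exactly one) = p₁(1−p₂) + (1−p₁)p₂ = 0.011013 + 0.024001 = 0.035014.

0.0350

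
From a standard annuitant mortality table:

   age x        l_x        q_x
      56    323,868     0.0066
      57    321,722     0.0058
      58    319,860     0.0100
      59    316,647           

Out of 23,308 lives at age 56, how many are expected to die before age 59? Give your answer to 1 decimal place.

The relevant probability is 1 − 316,647/323,868 = 0.022296.
Expected number = 23,308 × 0.022296 = 519.7.

519.7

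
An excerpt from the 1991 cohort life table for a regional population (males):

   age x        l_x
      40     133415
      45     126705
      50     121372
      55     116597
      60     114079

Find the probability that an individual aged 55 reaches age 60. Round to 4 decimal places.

0.9784

We want 5p55 = l_60/l_55.
The conditional survival probability is l_60/l_55 = 114079/116597 = 0.978404.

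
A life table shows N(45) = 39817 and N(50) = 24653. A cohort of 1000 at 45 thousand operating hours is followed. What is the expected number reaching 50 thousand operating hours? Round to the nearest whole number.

The relevant probability is 24653/39817 = 0.619158.
Expected number = 1000 × 0.619158 = 619.

619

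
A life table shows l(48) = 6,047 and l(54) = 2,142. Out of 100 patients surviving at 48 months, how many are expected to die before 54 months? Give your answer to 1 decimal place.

64.6

The relevant probability is 1 − 2,142/6,047 = 0.645775.
Expected number = 100 × 0.645775 = 64.6.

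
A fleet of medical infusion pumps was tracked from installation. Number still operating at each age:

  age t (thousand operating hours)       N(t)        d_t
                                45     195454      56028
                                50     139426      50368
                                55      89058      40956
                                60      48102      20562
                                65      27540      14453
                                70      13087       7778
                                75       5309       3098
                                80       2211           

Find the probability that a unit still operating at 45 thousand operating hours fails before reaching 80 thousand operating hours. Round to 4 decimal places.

P(fail before 80 | operational at 45) = 1 − N(80)/N(45) = 1 − 2211/195454 = (193243)/195454 = 0.988688.

0.9887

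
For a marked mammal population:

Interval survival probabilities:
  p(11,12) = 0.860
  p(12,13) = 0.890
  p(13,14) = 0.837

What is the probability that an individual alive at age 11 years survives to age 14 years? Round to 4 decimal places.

0.6406

P(survive 11→14) = 0.860 × 0.890 × 0.837.
= 0.640640.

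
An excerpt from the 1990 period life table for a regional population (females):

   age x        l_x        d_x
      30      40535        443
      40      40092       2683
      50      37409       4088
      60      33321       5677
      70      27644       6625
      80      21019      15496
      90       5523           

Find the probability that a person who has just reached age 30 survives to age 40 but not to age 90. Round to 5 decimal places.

We want 10|50q30 = (l_40 − l_90)/l_30.
This is the probability of reaching 40 but not 90, conditional on being alive at 30: (l_40 − l_90) / l_30.
= (40092 − 5523) / 40535 = 34569 / 40535 = 0.852819.

0.85282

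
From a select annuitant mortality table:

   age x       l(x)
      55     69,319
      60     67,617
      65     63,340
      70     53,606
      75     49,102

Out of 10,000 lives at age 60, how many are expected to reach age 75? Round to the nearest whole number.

The relevant probability is 49,102/67,617 = 0.726178.
Expected number = 10,000 × 0.726178 = 7262.

7262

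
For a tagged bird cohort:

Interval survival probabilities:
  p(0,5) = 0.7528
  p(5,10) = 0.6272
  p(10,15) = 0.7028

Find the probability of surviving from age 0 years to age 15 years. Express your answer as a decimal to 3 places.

P(survive 0→15) = 0.7528 × 0.6272 × 0.7028.
= 0.331831.

0.332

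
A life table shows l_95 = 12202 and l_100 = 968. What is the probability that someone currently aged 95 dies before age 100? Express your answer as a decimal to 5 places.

0.92067

P(die before 100 | alive at 95) = 1 − l_100/l_95 = 1 − 968/12202 = (11234)/12202 = 0.920669.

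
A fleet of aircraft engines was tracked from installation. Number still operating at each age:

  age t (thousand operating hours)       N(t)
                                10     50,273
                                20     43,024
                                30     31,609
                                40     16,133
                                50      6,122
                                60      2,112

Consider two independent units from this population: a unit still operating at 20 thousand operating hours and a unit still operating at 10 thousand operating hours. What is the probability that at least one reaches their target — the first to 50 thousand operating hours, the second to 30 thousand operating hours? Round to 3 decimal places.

p₁ = N(50)/N(20) = 6,122/43,024 = 0.142293; p₂ = N(30)/N(10) = 31,609/50,273 = 0.628747.
P(at least one) = 1 − (1−p₁)(1−p₂) = 1 − 0.857707 × 0.371253 = 0.681574.

0.682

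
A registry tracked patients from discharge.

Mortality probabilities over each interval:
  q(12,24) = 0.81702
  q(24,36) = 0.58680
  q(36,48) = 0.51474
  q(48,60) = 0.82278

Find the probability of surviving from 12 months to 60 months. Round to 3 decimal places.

Chaining the interval survival probabilities: (1 − 0.81702) × (1 − 0.58680) × (1 − 0.51474) × (1 − 0.82278).
= 0.18298 × 0.41320 × 0.48526 × 0.17722 = 0.006502.

0.007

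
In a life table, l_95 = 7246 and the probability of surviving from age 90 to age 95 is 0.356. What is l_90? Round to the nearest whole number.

20354

l_90 = l_95 / p = 7246 / 0.356 = 20354.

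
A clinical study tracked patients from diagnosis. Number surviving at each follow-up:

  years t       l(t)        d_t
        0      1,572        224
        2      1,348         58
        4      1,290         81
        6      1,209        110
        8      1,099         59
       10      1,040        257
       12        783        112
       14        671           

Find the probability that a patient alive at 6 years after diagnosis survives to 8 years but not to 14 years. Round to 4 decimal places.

0.3540

This is the probability of reaching 8 but not 14, conditional on being alive at 6: (l(8) − l(14)) / l(6).
= (1,099 − 671) / 1,209 = 428 / 1,209 = 0.354012.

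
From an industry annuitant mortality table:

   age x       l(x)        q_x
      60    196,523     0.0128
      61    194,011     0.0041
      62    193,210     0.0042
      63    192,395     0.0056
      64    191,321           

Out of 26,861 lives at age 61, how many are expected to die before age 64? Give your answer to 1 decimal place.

The relevant probability is 1 − 191,321/194,011 = 0.013865.
Expected number = 26,861 × 0.013865 = 372.4.

372.4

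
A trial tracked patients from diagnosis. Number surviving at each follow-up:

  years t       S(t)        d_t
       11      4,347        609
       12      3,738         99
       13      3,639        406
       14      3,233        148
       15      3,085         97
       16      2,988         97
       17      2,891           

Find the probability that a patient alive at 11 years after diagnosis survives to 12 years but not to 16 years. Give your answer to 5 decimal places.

0.17253

This is the probability of reaching 12 but not 16, conditional on being alive at 11: (S(12) − S(16)) / S(11).
= (3,738 − 2,988) / 4,347 = 750 / 4,347 = 0.172533.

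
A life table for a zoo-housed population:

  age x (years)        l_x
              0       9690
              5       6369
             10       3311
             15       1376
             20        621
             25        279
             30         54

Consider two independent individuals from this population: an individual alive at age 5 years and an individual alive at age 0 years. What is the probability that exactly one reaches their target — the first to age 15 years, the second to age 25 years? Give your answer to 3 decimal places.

0.232

p₁ = l_15/l_5 = 1376/6369 = 0.216046; p₂ = l_25/l_0 = 279/9690 = 0.028793.
P(exactly one) = p₁(1−p₂) + (1−p₁)p₂ = 0.209825 + 0.022572 = 0.232398.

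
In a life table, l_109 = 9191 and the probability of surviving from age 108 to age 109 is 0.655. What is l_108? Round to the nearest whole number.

14032

l_108 = l_109 / p = 9191 / 0.655 = 14032.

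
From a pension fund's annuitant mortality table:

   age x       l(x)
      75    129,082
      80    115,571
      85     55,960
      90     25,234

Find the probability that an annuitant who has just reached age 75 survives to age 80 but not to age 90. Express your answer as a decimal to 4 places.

This is the probability of reaching 80 but not 90, conditional on being alive at 75: (l(80) − l(90)) / l(75).
= (115,571 − 25,234) / 129,082 = 90,337 / 129,082 = 0.699842.

0.6998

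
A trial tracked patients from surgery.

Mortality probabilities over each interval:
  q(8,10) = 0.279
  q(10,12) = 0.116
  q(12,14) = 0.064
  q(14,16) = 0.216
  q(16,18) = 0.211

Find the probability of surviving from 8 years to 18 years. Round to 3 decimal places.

0.369

The overall survival probability is (1 − 0.279) × (1 − 0.116) × (1 − 0.064) × (1 − 0.216) × (1 − 0.211).
= 0.721 × 0.884 × 0.936 × 0.784 × 0.789 = 0.369026.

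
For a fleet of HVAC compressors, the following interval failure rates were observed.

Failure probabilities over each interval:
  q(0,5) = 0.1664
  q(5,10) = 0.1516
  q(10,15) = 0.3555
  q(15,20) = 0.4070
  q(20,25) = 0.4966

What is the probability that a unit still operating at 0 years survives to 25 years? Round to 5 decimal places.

0.13607

The overall survival probability is (1 − 0.1664) × (1 − 0.1516) × (1 − 0.3555) × (1 − 0.4070) × (1 − 0.4966).
= 0.8336 × 0.8484 × 0.6445 × 0.5930 × 0.5034 = 0.136066.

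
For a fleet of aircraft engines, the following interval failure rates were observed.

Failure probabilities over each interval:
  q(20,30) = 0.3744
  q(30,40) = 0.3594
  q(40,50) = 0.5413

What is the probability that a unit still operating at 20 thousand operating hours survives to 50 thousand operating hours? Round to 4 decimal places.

Chaining the interval survival probabilities: (1 − 0.3744) × (1 − 0.3594) × (1 − 0.5413).
= 0.6256 × 0.6406 × 0.4587 = 0.183828.

0.1838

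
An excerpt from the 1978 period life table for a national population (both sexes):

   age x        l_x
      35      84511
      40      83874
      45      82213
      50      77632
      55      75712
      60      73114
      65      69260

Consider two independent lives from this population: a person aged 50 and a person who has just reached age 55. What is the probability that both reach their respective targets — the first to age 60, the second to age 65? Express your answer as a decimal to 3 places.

0.862

p₁ = l_60/l_50 = 73114/77632 = 0.941802; p₂ = l_65/l_55 = 69260/75712 = 0.914782.
P(both) = p₁ × p₂ = 0.941802 × 0.914782 = 0.861544.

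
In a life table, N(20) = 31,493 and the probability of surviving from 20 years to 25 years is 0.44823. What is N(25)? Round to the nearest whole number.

14116

N(25) = N(20) × p = 31,493 × 0.44823 = 14116.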